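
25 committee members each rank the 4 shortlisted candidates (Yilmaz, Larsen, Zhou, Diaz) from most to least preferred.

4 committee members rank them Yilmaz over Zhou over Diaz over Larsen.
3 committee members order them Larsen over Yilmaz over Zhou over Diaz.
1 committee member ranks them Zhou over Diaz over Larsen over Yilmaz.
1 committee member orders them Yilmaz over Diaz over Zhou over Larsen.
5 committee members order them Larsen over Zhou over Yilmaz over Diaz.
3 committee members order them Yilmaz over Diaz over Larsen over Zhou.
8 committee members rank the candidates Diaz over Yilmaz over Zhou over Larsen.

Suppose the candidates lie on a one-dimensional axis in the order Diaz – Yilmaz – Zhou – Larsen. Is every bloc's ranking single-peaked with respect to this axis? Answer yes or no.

no

Axis positions: Diaz=1, Yilmaz=2, Zhou=3, Larsen=4.
Bloc 1 (peak Yilmaz at position 2): ranking walks positions 2-3-1-4, expanding outward from the peak — single-peaked.
Bloc 2: ranking walks positions 4-2-3-1; Yilmaz is ranked above Zhou even though Zhou lies between Yilmaz and the peak Larsen on the axis — preferences dip and rise again. Not single-peaked.
Bloc 3: ranking walks positions 3-1-4-2; Diaz is ranked above Yilmaz even though Yilmaz lies between Diaz and the peak Zhou on the axis — preferences dip and rise again. Not single-peaked.
Bloc 4 (peak Yilmaz at position 2): ranking walks positions 2-1-3-4, expanding outward from the peak — single-peaked.
Bloc 5 (peak Larsen at position 4): ranking walks positions 4-3-2-1, expanding outward from the peak — single-peaked.
Bloc 6: ranking walks positions 2-1-4-3; Larsen is ranked above Zhou even though Zhou lies between Larsen and the peak Yilmaz on the axis — preferences dip and rise again. Not single-peaked.
Bloc 7 (peak Diaz at position 1): ranking walks positions 1-2-3-4, expanding outward from the peak — single-peaked.
Bloc 2 violates single-peakedness, so the profile is not single-peaked on this axis.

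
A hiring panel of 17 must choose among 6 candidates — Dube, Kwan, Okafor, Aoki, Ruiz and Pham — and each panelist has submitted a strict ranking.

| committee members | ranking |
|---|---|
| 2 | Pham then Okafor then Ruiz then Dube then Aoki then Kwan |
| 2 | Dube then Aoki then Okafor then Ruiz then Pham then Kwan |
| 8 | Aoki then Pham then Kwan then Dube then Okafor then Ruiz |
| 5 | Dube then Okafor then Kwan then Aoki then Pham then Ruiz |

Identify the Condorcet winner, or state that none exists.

Check each pair by majority over 17 ballots:
Dube vs Kwan: Dube preferred on 2+2+5 = 9 ballots; Dube wins 9–8.
Dube vs Okafor: Dube, 15–2.
Dube vs Aoki: Dube is ranked higher on 2+2+5 = 9 ballots, Aoki on 8. Dube wins 9–8.
Dube vs Ruiz: Dube is ranked higher on 2+8+5 = 15 ballots, Ruiz on 2. Dube wins 15–2.
Dube vs Pham: Pham wins 10–7.
Kwan vs Okafor: Okafor, 9–8.
Kwan vs Aoki: Aoki wins 12–5.
Kwan vs Ruiz: 13 to 4, Kwan.
Kwan vs Pham: 5 to 12, Pham.
Okafor–Aoki: Aoki 10–7.
Okafor–Ruiz: Okafor 17–0.
Okafor vs Pham: Pham, 10–7.
Aoki vs Ruiz: Aoki preferred on 2+8+5 = 15 ballots; Aoki wins 15–2.
Aoki–Pham: Aoki 15–2.
Ruiz vs Pham: 2 for Ruiz, 15 for Pham — Pham by 15–2.
Every candidate loses at least once (Dube loses to Pham; Kwan loses to Dube; Okafor loses to Dube; Aoki loses to Dube; Ruiz loses to Dube; Pham loses to Aoki). The majority relation contains the cycle Dube beats Aoki beats Pham beats Dube, so there is no Condorcet winner.

none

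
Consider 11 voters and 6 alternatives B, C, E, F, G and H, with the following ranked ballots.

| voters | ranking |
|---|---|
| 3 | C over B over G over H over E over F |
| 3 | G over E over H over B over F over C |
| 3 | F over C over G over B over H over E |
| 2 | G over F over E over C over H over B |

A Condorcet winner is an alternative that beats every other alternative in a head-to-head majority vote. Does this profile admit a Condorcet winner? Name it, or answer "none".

Check each pair by majority over 11 ballots:
B vs C: B preferred on 3 ballots; C wins 8–3.
B vs E: 3+3 = 6 for B, 5 for E — B by 6–5.
B vs F: B is ranked higher on 3+3 = 6 ballots, F on 5. B wins 6–5.
B vs G: 3 to 8, G.
B vs H: B is ranked higher on 3+3 = 6 ballots, H on 5. B wins 6–5.
C vs E: C preferred on 3+3 = 6 ballots; C wins 6–5.
C vs F: C preferred on 3 ballots; F wins 8–3.
C vs G: C is ranked higher on 3+3 = 6 ballots, G on 5. C wins 6–5.
C vs H: 8 to 3, C.
E vs F: E is ranked higher on 3+3 = 6 ballots, F on 5. E wins 6–5.
E vs G: 0 to 11, G.
E vs H: E is ranked higher on 3+2 = 5 ballots, H on 6. H wins 6–5.
F vs G: 3 to 8, G.
F vs H: F preferred on 3+2 = 5 ballots; H wins 6–5.
G vs H: 3+3+3+2 = 11 for G, 0 for H — G by 11–0.
Each alternative drops at least one matchup (B loses to C; C loses to F; E loses to B; F loses to B; G loses to C; H loses to B); the cycle B beats F beats C beats B rules out a Condorcet winner.

none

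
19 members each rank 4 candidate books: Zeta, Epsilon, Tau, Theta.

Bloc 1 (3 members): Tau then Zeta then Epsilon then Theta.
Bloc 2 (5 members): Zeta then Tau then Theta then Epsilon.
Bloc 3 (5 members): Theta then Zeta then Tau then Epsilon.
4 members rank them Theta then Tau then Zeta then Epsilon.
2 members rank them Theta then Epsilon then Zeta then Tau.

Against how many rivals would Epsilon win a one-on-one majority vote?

0

Epsilon against each rival (19 members):
Epsilon–Zeta: Zeta 17–2.
Epsilon vs Tau: Tau wins 17–2.
Epsilon vs Theta: 3 for Epsilon, 16 for Theta — Theta by 16–3.
Epsilon beats no one; loses to Zeta, Tau, Theta — 0 pairwise wins.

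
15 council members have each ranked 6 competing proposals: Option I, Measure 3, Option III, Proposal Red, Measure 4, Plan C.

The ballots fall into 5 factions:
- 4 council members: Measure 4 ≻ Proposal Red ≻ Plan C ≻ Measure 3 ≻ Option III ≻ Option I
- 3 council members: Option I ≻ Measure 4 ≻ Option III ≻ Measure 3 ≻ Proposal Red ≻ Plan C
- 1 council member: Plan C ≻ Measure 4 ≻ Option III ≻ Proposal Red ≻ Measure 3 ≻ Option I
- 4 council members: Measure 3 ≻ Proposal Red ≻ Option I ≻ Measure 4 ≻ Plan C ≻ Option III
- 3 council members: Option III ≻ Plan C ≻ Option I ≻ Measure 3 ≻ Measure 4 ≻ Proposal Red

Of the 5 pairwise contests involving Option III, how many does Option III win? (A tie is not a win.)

Option III against each rival (15 council members):
Option III vs Option I: 4+1+3 = 8 for Option III, 7 for Option I — Option III by 8–7.
Option III vs Measure 3: Measure 3, 8–7.
Option III vs Proposal Red: Option III preferred on 3+1+3 = 7 ballots; Proposal Red wins 8–7.
Option III vs Measure 4: 3 to 12, Measure 4.
Option III vs Plan C: Plan C wins 9–6.
Option III beats Option I; loses to Measure 3, Proposal Red, Measure 4, Plan C — 1 pairwise win.

1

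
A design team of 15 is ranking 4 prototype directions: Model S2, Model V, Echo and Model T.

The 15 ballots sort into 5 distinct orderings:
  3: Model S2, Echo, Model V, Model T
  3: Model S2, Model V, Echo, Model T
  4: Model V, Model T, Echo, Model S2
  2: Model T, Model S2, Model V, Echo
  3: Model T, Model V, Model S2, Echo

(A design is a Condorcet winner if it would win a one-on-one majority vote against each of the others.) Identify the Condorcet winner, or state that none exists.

Pairwise majorities:
Model S2 vs Model V: Model S2, 8–7.
Model S2 vs Echo: Model S2, 11–4.
Model S2 vs Model T: Model T wins 9–6.
Model V vs Echo: Model V wins 12–3.
Model V–Model T: Model V 10–5.
Echo vs Model T: Model T wins 9–6.
Each design drops at least one matchup (Model S2 loses to Model T; Model V loses to Model S2; Echo loses to Model S2; Model T loses to Model V); the cycle Model S2 → Model V → Model T → Model S2 rules out a Condorcet winner.

none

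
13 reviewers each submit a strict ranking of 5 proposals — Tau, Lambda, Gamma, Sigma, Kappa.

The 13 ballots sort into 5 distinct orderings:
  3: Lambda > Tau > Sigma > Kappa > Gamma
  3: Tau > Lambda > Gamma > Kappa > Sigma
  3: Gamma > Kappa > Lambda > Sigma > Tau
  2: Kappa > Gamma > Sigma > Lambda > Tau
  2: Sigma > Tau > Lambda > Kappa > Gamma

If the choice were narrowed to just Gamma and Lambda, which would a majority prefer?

Ballots ranking Gamma above Lambda: 3 + 2 = 5.
Ballots ranking Lambda above Gamma: 13 − 5 = 8.
Lambda wins the head-to-head 8–5.

Lambda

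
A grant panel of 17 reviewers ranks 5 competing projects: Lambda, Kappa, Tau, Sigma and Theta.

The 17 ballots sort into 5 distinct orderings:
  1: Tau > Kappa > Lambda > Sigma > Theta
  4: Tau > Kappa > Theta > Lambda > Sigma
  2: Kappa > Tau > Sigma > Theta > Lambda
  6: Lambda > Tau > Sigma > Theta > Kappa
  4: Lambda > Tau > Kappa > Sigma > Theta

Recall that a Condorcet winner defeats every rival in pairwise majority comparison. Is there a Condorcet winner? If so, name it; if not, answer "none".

Lambda

Check each pair by majority over 17 ballots:
Lambda vs Kappa: 6+4 = 10 for Lambda, 7 for Kappa — Lambda by 10–7.
Lambda vs Tau: Lambda is ranked higher on 6+4 = 10 ballots, Tau on 7. Lambda wins 10–7.
Lambda vs Sigma: 15 to 2, Lambda.
Lambda vs Theta: Lambda preferred on 1+6+4 = 11 ballots; Lambda wins 11–6.
Kappa vs Tau: 2 for Kappa, 15 for Tau — Tau by 15–2.
Kappa vs Sigma: 1+4+2+4 = 11 for Kappa, 6 for Sigma — Kappa by 11–6.
Kappa vs Theta: 1+4+2+4 = 11 for Kappa, 6 for Theta — Kappa by 11–6.
Tau vs Sigma: 1+4+2+6+4 = 17 for Tau, 0 for Sigma — Tau by 17–0.
Tau vs Theta: Tau is ranked higher on 1+4+2+6+4 = 17 ballots, Theta on 0. Tau wins 17–0.
Sigma vs Theta: 1+2+6+4 = 13 for Sigma, 4 for Theta — Sigma by 13–4.
Only Lambda has no losses; Lambda is the Condorcet winner.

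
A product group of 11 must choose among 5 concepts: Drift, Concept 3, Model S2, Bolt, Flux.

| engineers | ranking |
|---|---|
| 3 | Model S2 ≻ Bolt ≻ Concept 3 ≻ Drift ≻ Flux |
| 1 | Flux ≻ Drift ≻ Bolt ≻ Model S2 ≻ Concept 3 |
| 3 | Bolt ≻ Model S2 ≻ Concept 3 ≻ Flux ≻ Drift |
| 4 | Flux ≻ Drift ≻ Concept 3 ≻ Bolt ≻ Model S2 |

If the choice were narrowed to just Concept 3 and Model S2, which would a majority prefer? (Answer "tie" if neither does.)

Ballots ranking Concept 3 above Model S2: 4.
Ballots ranking Model S2 above Concept 3: 11 − 4 = 7.
Model S2 wins the head-to-head 7–4.

Model S2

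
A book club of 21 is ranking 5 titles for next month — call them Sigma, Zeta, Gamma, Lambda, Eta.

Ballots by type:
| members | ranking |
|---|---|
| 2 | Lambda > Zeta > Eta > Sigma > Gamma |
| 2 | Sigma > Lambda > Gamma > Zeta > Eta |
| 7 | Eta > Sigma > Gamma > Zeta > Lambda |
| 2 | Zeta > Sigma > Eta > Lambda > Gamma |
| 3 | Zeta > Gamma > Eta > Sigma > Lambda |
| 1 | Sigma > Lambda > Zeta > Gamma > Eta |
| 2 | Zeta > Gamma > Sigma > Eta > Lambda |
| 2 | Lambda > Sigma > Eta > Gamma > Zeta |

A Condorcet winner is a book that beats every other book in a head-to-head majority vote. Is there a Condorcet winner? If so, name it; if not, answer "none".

Head-to-head results (21 members):
Sigma vs Zeta: 12 to 9, Sigma.
Sigma vs Gamma: Sigma, 16–5.
Sigma vs Lambda: Sigma wins 17–4.
Sigma vs Eta: 2+2+1+2+2 = 9 for Sigma, 12 for Eta — Eta by 12–9.
Zeta–Gamma: Gamma 11–10.
Zeta–Lambda: Zeta 14–7.
Zeta vs Eta: 12 to 9, Zeta.
Gamma vs Lambda: Gamma wins 12–9.
Gamma vs Eta: Eta wins 13–8.
Lambda vs Eta: Eta, 14–7.
Each book drops at least one matchup (Sigma loses to Eta; Zeta loses to Sigma; Gamma loses to Sigma; Lambda loses to Sigma; Eta loses to Zeta); the cycle Sigma beats Zeta beats Eta beats Sigma rules out a Condorcet winner.

none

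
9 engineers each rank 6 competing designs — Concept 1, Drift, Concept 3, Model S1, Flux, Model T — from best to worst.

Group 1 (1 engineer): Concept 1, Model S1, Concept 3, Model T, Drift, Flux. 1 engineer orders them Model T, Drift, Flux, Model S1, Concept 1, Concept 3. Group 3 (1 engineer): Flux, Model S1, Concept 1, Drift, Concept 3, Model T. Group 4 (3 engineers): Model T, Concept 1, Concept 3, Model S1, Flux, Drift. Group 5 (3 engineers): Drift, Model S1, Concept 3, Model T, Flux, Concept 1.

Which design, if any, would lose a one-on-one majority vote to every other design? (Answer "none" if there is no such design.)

Pairwise majorities:
Concept 1–Drift: Concept 1 5–4.
Concept 1 vs Concept 3: Concept 1 preferred on 1+1+1+3 = 6 ballots; Concept 1 wins 6–3.
Concept 1 vs Model S1: 1+3 = 4 for Concept 1, 5 for Model S1 — Model S1 by 5–4.
Concept 1 vs Flux: Flux wins 5–4.
Concept 1 vs Model T: Model T, 7–2.
Drift vs Concept 3: 1+1+3 = 5 for Drift, 4 for Concept 3 — Drift by 5–4.
Drift vs Model S1: Drift is ranked higher on 1+3 = 4 ballots, Model S1 on 5. Model S1 wins 5–4.
Drift vs Flux: 1+1+3 = 5 for Drift, 4 for Flux — Drift by 5–4.
Drift vs Model T: Model T, 5–4.
Concept 3 vs Model S1: Concept 3 preferred on 3 ballots; Model S1 wins 6–3.
Concept 3–Flux: Concept 3 7–2.
Concept 3 vs Model T: Concept 3 preferred on 1+1+3 = 5 ballots; Concept 3 wins 5–4.
Model S1 vs Flux: Model S1 preferred on 1+3+3 = 7 ballots; Model S1 wins 7–2.
Model S1–Model T: Model S1 5–4.
Flux–Model T: Model T 8–1.
Every design wins at least one matchup (Concept 1 beats Drift; Drift beats Concept 3; Concept 3 beats Flux; Model S1 beats Concept 1; Flux beats Concept 1; Model T beats Concept 1), so there is no Condorcet loser.

none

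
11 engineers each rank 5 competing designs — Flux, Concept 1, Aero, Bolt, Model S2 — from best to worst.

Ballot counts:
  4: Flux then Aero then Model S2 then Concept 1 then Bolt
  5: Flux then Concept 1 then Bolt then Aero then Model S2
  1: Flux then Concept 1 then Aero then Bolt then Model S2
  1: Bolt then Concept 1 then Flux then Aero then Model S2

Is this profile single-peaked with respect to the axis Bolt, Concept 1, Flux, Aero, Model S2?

Axis positions: Bolt=1, Concept 1=2, Flux=3, Aero=4, Model S2=5.
Cluster 1 (peak Flux at position 3): ranking walks positions 3-4-5-2-1, expanding outward from the peak — single-peaked.
Cluster 2 (peak Flux at position 3): ranking walks positions 3-2-1-4-5, expanding outward from the peak — single-peaked.
Cluster 3 (peak Flux at position 3): ranking walks positions 3-2-4-1-5, expanding outward from the peak — single-peaked.
Cluster 4 (peak Bolt at position 1): ranking walks positions 1-2-3-4-5, expanding outward from the peak — single-peaked.
Every ranking is single-peaked on this axis.

yes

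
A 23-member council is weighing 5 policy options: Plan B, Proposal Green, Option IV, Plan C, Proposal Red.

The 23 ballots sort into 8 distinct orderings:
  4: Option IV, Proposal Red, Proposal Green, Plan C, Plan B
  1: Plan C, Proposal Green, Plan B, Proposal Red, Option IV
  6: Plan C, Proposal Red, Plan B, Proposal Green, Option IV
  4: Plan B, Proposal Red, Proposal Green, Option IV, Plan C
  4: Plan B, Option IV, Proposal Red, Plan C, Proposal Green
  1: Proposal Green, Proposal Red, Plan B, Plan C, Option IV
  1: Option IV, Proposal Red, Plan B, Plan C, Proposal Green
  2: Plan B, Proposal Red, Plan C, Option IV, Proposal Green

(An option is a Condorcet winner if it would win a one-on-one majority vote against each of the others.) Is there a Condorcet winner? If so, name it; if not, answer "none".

Check each pair by majority over 23 ballots:
Plan B vs Proposal Green: Plan B preferred on 6+4+4+1+2 = 17 ballots; Plan B wins 17–6.
Plan B vs Option IV: Plan B wins 18–5.
Plan B vs Plan C: Plan B preferred on 4+4+1+1+2 = 12 ballots; Plan B wins 12–11.
Plan B vs Proposal Red: Proposal Red, 12–11.
Proposal Green vs Option IV: Proposal Green, 12–11.
Proposal Green vs Plan C: Proposal Green is ranked higher on 4+4+1 = 9 ballots, Plan C on 14. Plan C wins 14–9.
Proposal Green–Proposal Red: Proposal Red 21–2.
Option IV vs Plan C: Option IV is ranked higher on 4+4+4+1 = 13 ballots, Plan C on 10. Option IV wins 13–10.
Option IV vs Proposal Red: 4+4+1 = 9 for Option IV, 14 for Proposal Red — Proposal Red by 14–9.
Plan C vs Proposal Red: Proposal Red wins 16–7.
Proposal Red defeats every rival head-to-head and is the Condorcet winner.

Proposal Red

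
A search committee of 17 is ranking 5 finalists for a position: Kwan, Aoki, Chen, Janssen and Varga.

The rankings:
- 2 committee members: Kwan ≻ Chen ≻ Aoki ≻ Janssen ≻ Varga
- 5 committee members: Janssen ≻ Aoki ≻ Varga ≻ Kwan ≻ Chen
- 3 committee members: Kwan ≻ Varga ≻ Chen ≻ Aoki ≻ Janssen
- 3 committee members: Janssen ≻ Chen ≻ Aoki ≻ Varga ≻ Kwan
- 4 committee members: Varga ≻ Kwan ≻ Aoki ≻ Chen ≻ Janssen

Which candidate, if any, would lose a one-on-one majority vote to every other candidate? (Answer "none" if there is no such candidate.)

Pairwise majorities:
Kwan–Aoki: Kwan 9–8.
Kwan vs Chen: Kwan is ranked higher on 2+5+3+4 = 14 ballots, Chen on 3. Kwan wins 14–3.
Kwan vs Janssen: Kwan wins 9–8.
Kwan–Varga: Varga 12–5.
Aoki–Chen: Aoki 9–8.
Aoki vs Janssen: Aoki, 9–8.
Aoki vs Varga: Aoki, 10–7.
Chen vs Janssen: 9 to 8, Chen.
Chen vs Varga: Chen is ranked higher on 2+3 = 5 ballots, Varga on 12. Varga wins 12–5.
Janssen vs Varga: Janssen is ranked higher on 2+5+3 = 10 ballots, Varga on 7. Janssen wins 10–7.
No candidate is winless: Kwan beats Aoki; Aoki beats Chen; Chen beats Janssen; Janssen beats Varga; Varga beats Kwan. There is no Condorcet loser.

none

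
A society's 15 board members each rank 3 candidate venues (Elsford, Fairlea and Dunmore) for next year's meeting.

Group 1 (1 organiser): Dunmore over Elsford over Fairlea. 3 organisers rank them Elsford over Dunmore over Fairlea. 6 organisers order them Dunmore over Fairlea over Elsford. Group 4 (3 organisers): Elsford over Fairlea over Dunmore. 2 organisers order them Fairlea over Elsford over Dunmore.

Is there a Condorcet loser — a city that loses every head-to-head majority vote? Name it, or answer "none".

Pairwise majorities:
Elsford vs Fairlea: Fairlea, 8–7.
Elsford vs Dunmore: Elsford wins 8–7.
Fairlea vs Dunmore: 5 to 10, Dunmore.
Every city wins at least one matchup (Elsford beats Dunmore; Fairlea beats Elsford; Dunmore beats Fairlea), so there is no Condorcet loser.

none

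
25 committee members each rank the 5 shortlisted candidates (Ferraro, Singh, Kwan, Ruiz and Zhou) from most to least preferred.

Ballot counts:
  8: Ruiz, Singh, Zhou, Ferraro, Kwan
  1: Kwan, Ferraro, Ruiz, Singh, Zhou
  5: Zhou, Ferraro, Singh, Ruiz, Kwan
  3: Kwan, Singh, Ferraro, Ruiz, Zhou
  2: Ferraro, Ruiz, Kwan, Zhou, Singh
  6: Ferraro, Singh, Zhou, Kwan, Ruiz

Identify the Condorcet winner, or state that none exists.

Check each pair by majority over 25 ballots:
Ferraro vs Singh: Ferraro wins 14–11.
Ferraro vs Kwan: Ferraro wins 21–4.
Ferraro vs Ruiz: Ferraro wins 17–8.
Ferraro vs Zhou: Zhou, 13–12.
Singh vs Kwan: Singh wins 19–6.
Singh–Ruiz: Singh 14–11.
Singh vs Zhou: Singh, 18–7.
Kwan–Ruiz: Ruiz 15–10.
Kwan vs Zhou: Zhou wins 19–6.
Ruiz–Zhou: Ruiz 14–11.
No candidate is unbeaten: Ferraro loses to Zhou; Singh loses to Ferraro; Kwan loses to Ferraro; Ruiz loses to Ferraro; Zhou loses to Singh. In particular Ferraro → Singh → Zhou → Ferraro is a majority cycle — no Condorcet winner exists.

none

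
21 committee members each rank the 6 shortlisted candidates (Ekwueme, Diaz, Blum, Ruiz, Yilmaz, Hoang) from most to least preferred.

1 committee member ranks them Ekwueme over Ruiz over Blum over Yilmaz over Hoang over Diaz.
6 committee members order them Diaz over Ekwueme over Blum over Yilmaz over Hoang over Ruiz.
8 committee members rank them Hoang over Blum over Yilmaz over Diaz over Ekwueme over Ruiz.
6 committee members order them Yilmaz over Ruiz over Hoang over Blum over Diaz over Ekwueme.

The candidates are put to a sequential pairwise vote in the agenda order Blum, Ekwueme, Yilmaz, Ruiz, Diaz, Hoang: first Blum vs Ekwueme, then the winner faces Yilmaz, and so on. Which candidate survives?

Round 1: Blum vs Ekwueme — 14–7, Blum advances.
Round 2: Blum vs Yilmaz — 15–6, Blum advances.
Round 3: Blum vs Ruiz — 14–7, Blum advances.
Round 4: Blum vs Diaz — 15–6, Blum advances.
Round 5: Blum vs Hoang — 7–14, Hoang advances.
Hoang survives the agenda.

Hoang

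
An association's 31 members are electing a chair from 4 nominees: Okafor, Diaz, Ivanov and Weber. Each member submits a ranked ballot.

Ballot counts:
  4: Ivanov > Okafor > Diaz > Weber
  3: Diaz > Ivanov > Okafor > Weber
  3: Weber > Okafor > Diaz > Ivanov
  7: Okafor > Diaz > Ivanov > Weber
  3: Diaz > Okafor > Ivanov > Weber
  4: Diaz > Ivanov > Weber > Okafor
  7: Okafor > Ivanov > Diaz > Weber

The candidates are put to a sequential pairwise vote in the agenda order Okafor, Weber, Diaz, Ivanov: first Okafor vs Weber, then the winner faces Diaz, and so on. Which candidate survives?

Okafor

Round 1: Okafor vs Weber — 24–7, Okafor advances.
Round 2: Okafor vs Diaz — 21–10, Okafor advances.
Round 3: Okafor vs Ivanov — 20–11, Okafor advances.
Okafor survives the agenda.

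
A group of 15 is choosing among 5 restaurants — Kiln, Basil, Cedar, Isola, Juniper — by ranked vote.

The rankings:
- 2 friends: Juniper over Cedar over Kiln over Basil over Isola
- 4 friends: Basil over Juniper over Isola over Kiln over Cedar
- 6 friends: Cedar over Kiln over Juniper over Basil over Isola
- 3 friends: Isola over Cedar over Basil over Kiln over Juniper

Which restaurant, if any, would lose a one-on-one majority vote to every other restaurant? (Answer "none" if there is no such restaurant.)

Isola

Head-to-head results (15 friends):
Kiln vs Basil: Kiln preferred on 2+6 = 8 ballots; Kiln wins 8–7.
Kiln vs Cedar: 4 to 11, Cedar.
Kiln–Isola: Kiln 8–7.
Kiln vs Juniper: Kiln wins 9–6.
Basil vs Cedar: 4 to 11, Cedar.
Basil–Isola: Basil 12–3.
Basil vs Juniper: Juniper, 8–7.
Cedar vs Isola: Cedar preferred on 2+6 = 8 ballots; Cedar wins 8–7.
Cedar vs Juniper: Cedar preferred on 6+3 = 9 ballots; Cedar wins 9–6.
Isola vs Juniper: Juniper, 12–3.
Isola is beaten in every head-to-head and is the Condorcet loser.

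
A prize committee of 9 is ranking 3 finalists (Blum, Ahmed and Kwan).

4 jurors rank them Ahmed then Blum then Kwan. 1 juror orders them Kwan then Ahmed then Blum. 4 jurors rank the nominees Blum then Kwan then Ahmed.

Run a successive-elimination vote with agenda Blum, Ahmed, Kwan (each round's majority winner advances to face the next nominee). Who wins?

Round 1: Blum vs Ahmed — 4–5, Ahmed advances.
Round 2: Ahmed vs Kwan — 4–5, Kwan advances.
The agenda winner is Kwan.

Kwan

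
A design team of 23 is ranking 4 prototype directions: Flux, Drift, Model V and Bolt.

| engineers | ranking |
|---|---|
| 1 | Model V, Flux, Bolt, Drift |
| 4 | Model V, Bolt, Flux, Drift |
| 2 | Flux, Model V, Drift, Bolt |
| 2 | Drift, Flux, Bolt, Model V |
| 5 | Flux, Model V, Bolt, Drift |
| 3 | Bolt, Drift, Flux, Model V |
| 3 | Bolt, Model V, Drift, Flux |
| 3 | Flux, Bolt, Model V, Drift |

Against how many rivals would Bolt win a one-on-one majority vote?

Bolt against each rival (23 engineers):
Bolt vs Flux: Flux, 13–10.
Bolt–Drift: Bolt 19–4.
Bolt–Model V: Model V 12–11.
Bolt beats Drift; loses to Flux, Model V — 1 pairwise win.

1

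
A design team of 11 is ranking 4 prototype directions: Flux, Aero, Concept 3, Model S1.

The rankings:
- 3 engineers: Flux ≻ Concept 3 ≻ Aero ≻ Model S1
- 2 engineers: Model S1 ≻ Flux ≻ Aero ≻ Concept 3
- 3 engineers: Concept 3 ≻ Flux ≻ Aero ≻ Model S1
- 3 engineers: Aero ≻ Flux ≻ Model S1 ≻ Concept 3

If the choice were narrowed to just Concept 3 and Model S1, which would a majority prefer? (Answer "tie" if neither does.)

Ballots ranking Concept 3 above Model S1: 3 + 3 = 6.
Ballots ranking Model S1 above Concept 3: 11 − 6 = 5.
Concept 3 wins the head-to-head 6–5.

Concept 3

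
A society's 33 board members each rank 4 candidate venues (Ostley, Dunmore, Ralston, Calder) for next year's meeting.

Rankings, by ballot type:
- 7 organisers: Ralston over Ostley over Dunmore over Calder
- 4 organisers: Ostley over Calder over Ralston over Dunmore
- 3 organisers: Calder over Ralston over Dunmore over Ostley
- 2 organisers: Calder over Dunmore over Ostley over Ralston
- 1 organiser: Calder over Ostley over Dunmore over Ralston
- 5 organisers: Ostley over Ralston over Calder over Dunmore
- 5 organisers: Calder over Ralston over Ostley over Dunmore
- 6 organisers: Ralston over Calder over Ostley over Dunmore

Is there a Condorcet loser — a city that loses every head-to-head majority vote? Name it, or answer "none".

Pairwise majorities:
Ostley vs Dunmore: Ostley wins 28–5.
Ostley vs Ralston: Ostley preferred on 4+2+1+5 = 12 ballots; Ralston wins 21–12.
Ostley vs Calder: Calder, 17–16.
Dunmore vs Ralston: Ralston wins 30–3.
Dunmore vs Calder: Dunmore preferred on 7 ballots; Calder wins 26–7.
Ralston vs Calder: 18 to 15, Ralston.
Dunmore is beaten in every head-to-head and is the Condorcet loser.

Dunmore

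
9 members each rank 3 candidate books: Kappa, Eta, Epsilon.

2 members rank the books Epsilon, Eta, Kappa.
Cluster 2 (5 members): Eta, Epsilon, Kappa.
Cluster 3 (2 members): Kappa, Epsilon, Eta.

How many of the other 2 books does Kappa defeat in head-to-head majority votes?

Kappa against each rival (9 members):
Kappa vs Eta: Kappa is ranked higher on 2 ballots, Eta on 7. Eta wins 7–2.
Kappa vs Epsilon: Kappa preferred on 2 ballots; Epsilon wins 7–2.
Kappa beats no one; loses to Eta, Epsilon — 0 pairwise wins.

0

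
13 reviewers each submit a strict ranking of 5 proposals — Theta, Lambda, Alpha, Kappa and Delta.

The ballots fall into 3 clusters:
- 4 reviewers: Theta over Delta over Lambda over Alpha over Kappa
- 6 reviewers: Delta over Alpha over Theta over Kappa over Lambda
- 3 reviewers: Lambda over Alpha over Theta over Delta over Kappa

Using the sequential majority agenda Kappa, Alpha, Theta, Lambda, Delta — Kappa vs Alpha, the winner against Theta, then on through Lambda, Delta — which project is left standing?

Delta

Round 1: Kappa vs Alpha — 0–13, Alpha advances.
Round 2: Alpha vs Theta — 9–4, Alpha advances.
Round 3: Alpha vs Lambda — 6–7, Lambda advances.
Round 4: Lambda vs Delta — 3–10, Delta advances.
The agenda winner is Delta.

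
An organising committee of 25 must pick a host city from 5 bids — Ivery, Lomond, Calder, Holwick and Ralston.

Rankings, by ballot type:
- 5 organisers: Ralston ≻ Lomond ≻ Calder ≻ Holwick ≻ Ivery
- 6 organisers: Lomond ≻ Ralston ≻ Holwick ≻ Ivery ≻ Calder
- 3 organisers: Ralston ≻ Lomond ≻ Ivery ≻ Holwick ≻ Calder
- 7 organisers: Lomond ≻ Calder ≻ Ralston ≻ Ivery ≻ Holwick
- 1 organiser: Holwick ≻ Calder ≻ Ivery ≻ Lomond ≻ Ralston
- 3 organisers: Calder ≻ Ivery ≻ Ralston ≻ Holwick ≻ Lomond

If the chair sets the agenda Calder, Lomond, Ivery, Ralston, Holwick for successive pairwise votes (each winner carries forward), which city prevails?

Round 1: Calder vs Lomond — 4–21, Lomond advances.
Round 2: Lomond vs Ivery — 21–4, Lomond advances.
Round 3: Lomond vs Ralston — 14–11, Lomond advances.
Round 4: Lomond vs Holwick — 21–4, Lomond advances.
The agenda winner is Lomond.

Lomond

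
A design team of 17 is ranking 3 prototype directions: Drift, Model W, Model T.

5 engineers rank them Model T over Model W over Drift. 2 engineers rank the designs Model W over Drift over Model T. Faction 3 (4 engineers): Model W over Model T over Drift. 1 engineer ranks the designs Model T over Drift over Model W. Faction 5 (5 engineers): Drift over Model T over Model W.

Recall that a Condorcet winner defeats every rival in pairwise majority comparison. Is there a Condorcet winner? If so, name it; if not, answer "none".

Model T

Check each pair by majority over 17 ballots:
Drift vs Model W: Model W, 11–6.
Drift–Model T: Model T 10–7.
Model W–Model T: Model T 11–6.
Model T wins every pairwise contest, so Model T is the Condorcet winner.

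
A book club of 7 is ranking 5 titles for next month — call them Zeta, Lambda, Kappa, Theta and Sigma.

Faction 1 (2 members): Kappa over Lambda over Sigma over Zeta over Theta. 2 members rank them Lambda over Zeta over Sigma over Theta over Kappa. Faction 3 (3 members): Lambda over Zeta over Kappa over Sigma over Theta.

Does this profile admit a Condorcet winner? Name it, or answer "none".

Check each pair by majority over 7 ballots:
Zeta vs Lambda: Lambda wins 7–0.
Zeta vs Kappa: Zeta wins 5–2.
Zeta vs Theta: Zeta wins 7–0.
Zeta–Sigma: Zeta 5–2.
Lambda vs Kappa: Lambda, 5–2.
Lambda vs Theta: Lambda, 7–0.
Lambda vs Sigma: Lambda wins 7–0.
Kappa vs Theta: Kappa, 5–2.
Kappa–Sigma: Kappa 5–2.
Theta vs Sigma: Sigma, 7–0.
Lambda beats each of Zeta, Kappa, Theta, Sigma — Lambda is the Condorcet winner.

Lambda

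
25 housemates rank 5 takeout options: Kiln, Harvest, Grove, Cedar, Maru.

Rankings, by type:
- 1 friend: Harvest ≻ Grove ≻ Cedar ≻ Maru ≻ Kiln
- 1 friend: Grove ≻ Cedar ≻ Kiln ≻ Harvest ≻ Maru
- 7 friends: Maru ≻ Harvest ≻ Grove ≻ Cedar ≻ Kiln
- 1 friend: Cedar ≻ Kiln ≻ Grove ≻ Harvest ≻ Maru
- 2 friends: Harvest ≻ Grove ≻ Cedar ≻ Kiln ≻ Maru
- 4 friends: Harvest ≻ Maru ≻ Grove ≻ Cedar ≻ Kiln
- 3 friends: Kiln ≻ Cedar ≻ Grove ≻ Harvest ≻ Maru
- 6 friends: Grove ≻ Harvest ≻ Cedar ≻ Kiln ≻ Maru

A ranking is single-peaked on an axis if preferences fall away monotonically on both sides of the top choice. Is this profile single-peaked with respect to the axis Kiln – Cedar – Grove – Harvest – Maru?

yes

Axis positions: Kiln=1, Cedar=2, Grove=3, Harvest=4, Maru=5.
Type 1 (peak Harvest at position 4): ranking walks positions 4-3-2-5-1, expanding outward from the peak — single-peaked.
Type 2 (peak Grove at position 3): ranking walks positions 3-2-1-4-5, expanding outward from the peak — single-peaked.
Type 3 (peak Maru at position 5): ranking walks positions 5-4-3-2-1, expanding outward from the peak — single-peaked.
Type 4 (peak Cedar at position 2): ranking walks positions 2-1-3-4-5, expanding outward from the peak — single-peaked.
Type 5 (peak Harvest at position 4): ranking walks positions 4-3-2-1-5, expanding outward from the peak — single-peaked.
Type 6 (peak Harvest at position 4): ranking walks positions 4-5-3-2-1, expanding outward from the peak — single-peaked.
Type 7 (peak Kiln at position 1): ranking walks positions 1-2-3-4-5, expanding outward from the peak — single-peaked.
Type 8 (peak Grove at position 3): ranking walks positions 3-4-2-1-5, expanding outward from the peak — single-peaked.
Every ranking is single-peaked on this axis.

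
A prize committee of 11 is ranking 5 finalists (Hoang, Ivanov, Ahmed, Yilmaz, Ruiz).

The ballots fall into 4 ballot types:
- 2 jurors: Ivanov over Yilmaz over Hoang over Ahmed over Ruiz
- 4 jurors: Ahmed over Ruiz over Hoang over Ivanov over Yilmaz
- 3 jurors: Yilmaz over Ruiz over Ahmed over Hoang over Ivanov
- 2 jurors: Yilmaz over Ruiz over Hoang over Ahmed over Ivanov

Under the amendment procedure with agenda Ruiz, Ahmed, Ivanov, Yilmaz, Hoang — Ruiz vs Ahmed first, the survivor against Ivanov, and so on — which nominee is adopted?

Round 1: Ruiz vs Ahmed — 5–6, Ahmed advances.
Round 2: Ahmed vs Ivanov — 9–2, Ahmed advances.
Round 3: Ahmed vs Yilmaz — 4–7, Yilmaz advances.
Round 4: Yilmaz vs Hoang — 7–4, Yilmaz advances.
The agenda winner is Yilmaz.

Yilmaz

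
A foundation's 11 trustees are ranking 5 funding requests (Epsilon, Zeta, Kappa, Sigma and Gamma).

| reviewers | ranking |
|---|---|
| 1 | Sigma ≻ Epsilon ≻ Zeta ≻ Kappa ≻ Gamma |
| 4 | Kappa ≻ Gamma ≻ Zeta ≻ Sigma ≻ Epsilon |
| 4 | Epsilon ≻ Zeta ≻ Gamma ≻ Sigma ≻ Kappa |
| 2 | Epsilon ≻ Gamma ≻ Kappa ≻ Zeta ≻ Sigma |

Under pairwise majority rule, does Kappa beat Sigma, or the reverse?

Ballots ranking Kappa above Sigma: 4 + 2 = 6.
Ballots ranking Sigma above Kappa: 11 − 6 = 5.
Kappa wins the head-to-head 6–5.

Kappa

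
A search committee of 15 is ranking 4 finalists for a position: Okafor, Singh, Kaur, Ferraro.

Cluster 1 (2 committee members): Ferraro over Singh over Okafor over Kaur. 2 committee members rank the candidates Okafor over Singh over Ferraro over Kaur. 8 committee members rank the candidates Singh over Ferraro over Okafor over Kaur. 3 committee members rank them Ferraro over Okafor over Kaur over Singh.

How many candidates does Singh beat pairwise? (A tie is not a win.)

3

Singh against each rival (15 committee members):
Singh vs Okafor: Singh preferred on 2+8 = 10 ballots; Singh wins 10–5.
Singh vs Kaur: 2+2+8 = 12 for Singh, 3 for Kaur — Singh by 12–3.
Singh vs Ferraro: Singh preferred on 2+8 = 10 ballots; Singh wins 10–5.
Singh beats Okafor, Kaur, Ferraro — 3 pairwise wins.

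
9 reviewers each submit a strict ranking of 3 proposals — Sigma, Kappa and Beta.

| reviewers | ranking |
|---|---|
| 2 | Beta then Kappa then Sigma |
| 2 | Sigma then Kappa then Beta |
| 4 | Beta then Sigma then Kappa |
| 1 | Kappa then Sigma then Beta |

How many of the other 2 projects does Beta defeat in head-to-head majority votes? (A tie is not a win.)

2

Beta against each rival (9 reviewers):
Beta vs Sigma: Beta is ranked higher on 2+4 = 6 ballots, Sigma on 3. Beta wins 6–3.
Beta vs Kappa: 6 to 3, Beta.
Beta beats Sigma, Kappa — 2 pairwise wins.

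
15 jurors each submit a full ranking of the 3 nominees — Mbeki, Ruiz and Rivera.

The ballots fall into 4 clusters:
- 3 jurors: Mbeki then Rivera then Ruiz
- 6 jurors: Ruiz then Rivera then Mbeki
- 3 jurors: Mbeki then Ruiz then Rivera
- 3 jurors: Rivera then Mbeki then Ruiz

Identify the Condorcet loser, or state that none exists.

none

Head-to-head results (15 jurors):
Mbeki vs Ruiz: Mbeki wins 9–6.
Mbeki vs Rivera: Mbeki preferred on 3+3 = 6 ballots; Rivera wins 9–6.
Ruiz vs Rivera: 6+3 = 9 for Ruiz, 6 for Rivera — Ruiz by 9–6.
Every nominee wins at least one matchup (Mbeki beats Ruiz; Ruiz beats Rivera; Rivera beats Mbeki), so there is no Condorcet loser.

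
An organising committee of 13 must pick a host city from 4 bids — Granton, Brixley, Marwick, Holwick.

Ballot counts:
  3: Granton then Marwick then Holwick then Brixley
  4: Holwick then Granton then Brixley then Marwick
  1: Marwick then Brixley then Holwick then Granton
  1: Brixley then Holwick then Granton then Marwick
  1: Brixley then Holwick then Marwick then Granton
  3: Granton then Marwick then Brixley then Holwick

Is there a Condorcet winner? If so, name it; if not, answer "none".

Pairwise majorities:
Granton vs Brixley: Granton preferred on 3+4+3 = 10 ballots; Granton wins 10–3.
Granton vs Marwick: Granton is ranked higher on 3+4+1+3 = 11 ballots, Marwick on 2. Granton wins 11–2.
Granton vs Holwick: 6 to 7, Holwick.
Brixley vs Marwick: 6 to 7, Marwick.
Brixley vs Holwick: Brixley preferred on 1+1+1+3 = 6 ballots; Holwick wins 7–6.
Marwick vs Holwick: 3+1+3 = 7 for Marwick, 6 for Holwick — Marwick by 7–6.
No city is unbeaten: Granton loses to Holwick; Brixley loses to Granton; Marwick loses to Granton; Holwick loses to Marwick. In particular Granton beats Marwick beats Holwick beats Granton is a majority cycle — no Condorcet winner exists.

none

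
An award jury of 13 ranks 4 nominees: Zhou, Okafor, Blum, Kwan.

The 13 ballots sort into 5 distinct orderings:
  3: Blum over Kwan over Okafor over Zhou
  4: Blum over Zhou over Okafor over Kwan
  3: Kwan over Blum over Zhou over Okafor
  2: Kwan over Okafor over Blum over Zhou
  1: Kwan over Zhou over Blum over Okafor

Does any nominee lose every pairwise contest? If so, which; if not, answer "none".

Pairwise majorities:
Zhou vs Okafor: Zhou preferred on 4+3+1 = 8 ballots; Zhou wins 8–5.
Zhou vs Blum: Zhou is ranked higher on 1 ballot, Blum on 12. Blum wins 12–1.
Zhou vs Kwan: Zhou is ranked higher on 4 ballots, Kwan on 9. Kwan wins 9–4.
Okafor vs Blum: Blum, 11–2.
Okafor vs Kwan: Kwan wins 9–4.
Blum vs Kwan: 7 to 6, Blum.
Okafor loses to every other nominee — it is the Condorcet loser.

Okafor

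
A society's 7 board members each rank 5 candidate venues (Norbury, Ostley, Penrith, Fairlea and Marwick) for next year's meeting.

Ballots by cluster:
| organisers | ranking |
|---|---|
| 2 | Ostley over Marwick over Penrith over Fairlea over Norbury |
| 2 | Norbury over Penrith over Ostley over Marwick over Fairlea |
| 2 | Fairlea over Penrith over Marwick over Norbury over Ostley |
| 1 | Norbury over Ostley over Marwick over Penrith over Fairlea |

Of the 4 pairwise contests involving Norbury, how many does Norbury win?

1

Norbury against each rival (7 organisers):
Norbury vs Ostley: Norbury preferred on 2+2+1 = 5 ballots; Norbury wins 5–2.
Norbury vs Penrith: 3 to 4, Penrith.
Norbury vs Fairlea: 3 to 4, Fairlea.
Norbury vs Marwick: Marwick, 4–3.
Norbury beats Ostley; loses to Penrith, Fairlea, Marwick — 1 pairwise win.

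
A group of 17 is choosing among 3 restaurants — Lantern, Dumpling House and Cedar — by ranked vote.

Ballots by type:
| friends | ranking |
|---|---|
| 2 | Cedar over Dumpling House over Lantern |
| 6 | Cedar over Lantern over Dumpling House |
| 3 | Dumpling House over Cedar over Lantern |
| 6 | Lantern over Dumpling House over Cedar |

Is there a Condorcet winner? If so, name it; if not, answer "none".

Pairwise majorities:
Lantern vs Dumpling House: Lantern is ranked higher on 6+6 = 12 ballots, Dumpling House on 5. Lantern wins 12–5.
Lantern vs Cedar: Lantern preferred on 6 ballots; Cedar wins 11–6.
Dumpling House vs Cedar: Dumpling House is ranked higher on 3+6 = 9 ballots, Cedar on 8. Dumpling House wins 9–8.
Each restaurant drops at least one matchup (Lantern loses to Cedar; Dumpling House loses to Lantern; Cedar loses to Dumpling House); the cycle Lantern → Dumpling House → Cedar → Lantern rules out a Condorcet winner.

none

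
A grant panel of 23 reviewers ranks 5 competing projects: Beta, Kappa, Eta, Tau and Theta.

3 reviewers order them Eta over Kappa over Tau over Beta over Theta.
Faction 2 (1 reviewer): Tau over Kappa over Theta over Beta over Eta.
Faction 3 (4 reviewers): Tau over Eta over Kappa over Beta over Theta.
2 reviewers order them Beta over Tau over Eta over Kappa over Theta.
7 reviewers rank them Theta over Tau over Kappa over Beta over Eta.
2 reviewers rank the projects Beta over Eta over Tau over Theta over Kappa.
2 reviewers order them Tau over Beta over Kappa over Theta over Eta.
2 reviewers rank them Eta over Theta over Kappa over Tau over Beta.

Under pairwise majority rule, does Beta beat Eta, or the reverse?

Beta

Ballots ranking Beta above Eta: 1 + 2 + 7 + 2 + 2 = 14.
Ballots ranking Eta above Beta: 23 − 14 = 9.
Beta wins the head-to-head 14–9.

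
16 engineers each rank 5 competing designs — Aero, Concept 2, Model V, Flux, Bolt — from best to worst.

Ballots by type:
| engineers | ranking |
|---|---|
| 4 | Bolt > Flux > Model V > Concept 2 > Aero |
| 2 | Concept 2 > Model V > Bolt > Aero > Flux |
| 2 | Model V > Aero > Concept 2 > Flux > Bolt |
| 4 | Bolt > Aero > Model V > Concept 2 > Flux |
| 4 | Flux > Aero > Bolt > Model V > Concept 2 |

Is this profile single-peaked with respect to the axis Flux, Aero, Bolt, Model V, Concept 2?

Axis positions: Flux=1, Aero=2, Bolt=3, Model V=4, Concept 2=5.
Type 1: ranking walks positions 3-1-4-5-2; Flux is ranked above Aero even though Aero lies between Flux and the peak Bolt on the axis — preferences dip and rise again. Not single-peaked.
Type 2 (peak Concept 2 at position 5): ranking walks positions 5-4-3-2-1, expanding outward from the peak — single-peaked.
Type 3: ranking walks positions 4-2-5-1-3; Aero is ranked above Bolt even though Bolt lies between Aero and the peak Model V on the axis — preferences dip and rise again. Not single-peaked.
Type 4 (peak Bolt at position 3): ranking walks positions 3-2-4-5-1, expanding outward from the peak — single-peaked.
Type 5 (peak Flux at position 1): ranking walks positions 1-2-3-4-5, expanding outward from the peak — single-peaked.
Type 1 violates single-peakedness, so the profile is not single-peaked on this axis.

no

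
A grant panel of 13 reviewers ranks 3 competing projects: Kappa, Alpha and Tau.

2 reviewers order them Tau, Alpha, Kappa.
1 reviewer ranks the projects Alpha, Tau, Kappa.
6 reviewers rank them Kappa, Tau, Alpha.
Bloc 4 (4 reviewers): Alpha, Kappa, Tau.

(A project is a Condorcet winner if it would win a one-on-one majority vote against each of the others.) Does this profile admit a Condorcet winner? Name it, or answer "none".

Head-to-head results (13 reviewers):
Kappa vs Alpha: 6 to 7, Alpha.
Kappa vs Tau: Kappa is ranked higher on 6+4 = 10 ballots, Tau on 3. Kappa wins 10–3.
Alpha vs Tau: Alpha is ranked higher on 1+4 = 5 ballots, Tau on 8. Tau wins 8–5.
Every project loses at least once (Kappa loses to Alpha; Alpha loses to Tau; Tau loses to Kappa). The majority relation contains the cycle Kappa → Tau → Alpha → Kappa, so there is no Condorcet winner.

none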